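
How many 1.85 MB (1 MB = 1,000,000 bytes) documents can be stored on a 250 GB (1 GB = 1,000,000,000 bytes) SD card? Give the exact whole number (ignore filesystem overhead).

135,135

Capacity: 250 GB = 250,000,000,000 bytes
Per item: 1.85 MB = 1,850,000 bytes
⌊250,000,000,000 / 1,850,000⌋ = 135,135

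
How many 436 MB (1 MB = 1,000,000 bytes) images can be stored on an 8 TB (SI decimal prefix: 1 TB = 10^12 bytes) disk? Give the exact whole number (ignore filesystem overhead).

Capacity: 8 TB = 8,000,000,000,000 bytes
Per item: 436 MB = 436,000,000 bytes
⌊8,000,000,000,000 / 436,000,000⌋ = 18,348

18,348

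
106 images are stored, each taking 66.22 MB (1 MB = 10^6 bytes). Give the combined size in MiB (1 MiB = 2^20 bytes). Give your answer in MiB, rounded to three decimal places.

Total = 106 × 66.22 MB = 7019.32 MB
= 7019.32 × 1,000,000 bytes = 7,019,320,000 bytes
1 MiB = 1,048,576 bytes
7,019,320,000 / 1,048,576 = 6,694.145 MiB

6,694.145 MiB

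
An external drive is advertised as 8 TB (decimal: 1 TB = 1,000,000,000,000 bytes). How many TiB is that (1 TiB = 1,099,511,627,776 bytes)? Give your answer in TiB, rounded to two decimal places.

8 TB = 8 × 10^12 bytes = 8,000,000,000,000 bytes
1 TiB = 2^40 bytes = 1,099,511,627,776 bytes
8,000,000,000,000 / 1,099,511,627,776 = 7.28 TiB

7.28 TiB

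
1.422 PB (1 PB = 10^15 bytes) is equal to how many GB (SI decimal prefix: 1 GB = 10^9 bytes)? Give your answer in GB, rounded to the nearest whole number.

1.422 PB = 1.422 × 10^15 bytes = 1,422,000,000,000,000 bytes
1 GB = 1,000,000,000 bytes
1,422,000,000,000,000 / 1,000,000,000 = 1,422,000 GB

1,422,000 GB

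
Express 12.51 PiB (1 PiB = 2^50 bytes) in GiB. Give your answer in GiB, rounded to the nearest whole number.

12.51 PiB = 12.51 × 2^50 bytes = 14,085,007,834,601,226.24 bytes
1 GiB = 1,073,741,824 bytes
14,085,007,834,601,226.24 / 1,073,741,824 = 13,117,686 GiB

13,117,686 GiB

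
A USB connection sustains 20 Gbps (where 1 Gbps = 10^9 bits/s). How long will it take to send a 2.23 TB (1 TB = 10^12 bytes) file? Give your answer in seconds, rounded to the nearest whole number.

892 seconds

2.23 TB = 2,230,000,000,000 bytes = 17,840,000,000,000 bits
20 Gbps = 20,000,000,000 bits/s
time = 17,840,000,000,000 / 20,000,000,000 = 892 s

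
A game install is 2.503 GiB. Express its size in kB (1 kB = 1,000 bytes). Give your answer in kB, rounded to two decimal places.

2.503 GiB = 2.503 × 2^30 bytes = 2,687,575,785.472 bytes
1 kB = 10^3 bytes = 1,000 bytes
2,687,575,785.472 / 1,000 = 2,687,575.79 kB

2,687,575.79 kB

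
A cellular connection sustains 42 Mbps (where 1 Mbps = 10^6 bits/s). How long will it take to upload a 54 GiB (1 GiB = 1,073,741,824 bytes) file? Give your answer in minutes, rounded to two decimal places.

54 GiB = 57,982,058,496 bytes = 463,856,467,968 bits
42 Mbps = 42,000,000 bits/s
time = 463,856,467,968 / 42,000,000 = 11,044.202 s
11,044.202 s / 60 = 184.07 minutes

184.07 minutes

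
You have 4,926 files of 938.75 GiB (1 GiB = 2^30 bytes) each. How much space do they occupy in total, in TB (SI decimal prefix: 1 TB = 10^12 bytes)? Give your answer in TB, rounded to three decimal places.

Total = 4,926 × 938.75 GiB = 4624282.5 GiB
= 4624282.5 × 1,073,741,824 bytes = 4,965,285,526,241,280 bytes
1 TB = 1,000,000,000,000 bytes
4,965,285,526,241,280 / 1,000,000,000,000 = 4,965.286 TB

4,965.286 TB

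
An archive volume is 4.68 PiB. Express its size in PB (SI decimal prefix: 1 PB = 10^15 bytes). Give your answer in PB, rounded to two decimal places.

4.68 PiB = 4.68 × 2^50 bytes = 5,269,211,564,023,480.32 bytes
1 PB = 10^15 bytes = 1,000,000,000,000,000 bytes
5,269,211,564,023,480.32 / 1,000,000,000,000,000 = 5.27 PB

5.27 PB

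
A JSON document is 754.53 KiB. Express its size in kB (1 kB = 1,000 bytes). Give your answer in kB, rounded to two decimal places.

772.64 kB

754.53 KiB × 1,024 bytes/KiB = 772,638.72 bytes
1 kB = 10^3 bytes = 1,000 bytes
772,638.72 / 1,000 = 772.64 kB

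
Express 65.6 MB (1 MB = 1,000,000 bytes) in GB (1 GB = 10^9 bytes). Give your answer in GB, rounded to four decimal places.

65.6 MB = 65.6 × 10^6 bytes = 65,600,000 bytes
1 GB = 1,000,000,000 bytes
65,600,000 / 1,000,000,000 = 0.0656 GB

0.0656 GB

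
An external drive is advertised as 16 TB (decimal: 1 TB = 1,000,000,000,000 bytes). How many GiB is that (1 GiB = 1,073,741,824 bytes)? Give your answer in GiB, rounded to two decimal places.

16 TB = 16 × 10^12 bytes = 16,000,000,000,000 bytes
1 GiB = 1,073,741,824 bytes
16,000,000,000,000 / 1,073,741,824 = 14,901.16 GiB

14,901.16 GiB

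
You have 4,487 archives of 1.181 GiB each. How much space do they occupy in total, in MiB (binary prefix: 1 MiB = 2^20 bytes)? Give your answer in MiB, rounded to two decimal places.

Total = 4,487 × 1.181 GiB = 5299.147 GiB
= 5299.147 × 1,073,741,824 bytes = 5,689,915,765,424.128 bytes
1 MiB = 1,048,576 bytes
5,689,915,765,424.128 / 1,048,576 = 5,426,326.53 MiB

5,426,326.53 MiB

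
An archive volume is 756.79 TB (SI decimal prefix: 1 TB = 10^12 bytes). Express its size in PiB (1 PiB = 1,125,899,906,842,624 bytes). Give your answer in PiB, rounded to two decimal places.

0.67 PiB

756.79 TB = 756.79 × 10^12 bytes = 756,790,000,000,000 bytes
1 PiB = 1,125,899,906,842,624 bytes
756,790,000,000,000 / 1,125,899,906,842,624 = 0.67 PiB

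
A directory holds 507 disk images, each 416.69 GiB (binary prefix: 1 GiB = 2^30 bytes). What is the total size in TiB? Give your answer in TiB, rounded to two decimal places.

206.31 TiB

Total = 507 × 416.69 GiB = 211261.83 GiB
= 211261.83 × 1,073,741,824 bytes = 226,840,662,685,777.92 bytes
1 TiB = 1,099,511,627,776 bytes
226,840,662,685,777.92 / 1,099,511,627,776 = 206.31 TiB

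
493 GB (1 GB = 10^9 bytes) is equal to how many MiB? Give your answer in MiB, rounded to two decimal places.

470,161.44 MiB

493 GB × 1,000,000,000 bytes/GB = 493,000,000,000 bytes
1 MiB = 1,048,576 bytes
493,000,000,000 / 1,048,576 = 470,161.44 MiB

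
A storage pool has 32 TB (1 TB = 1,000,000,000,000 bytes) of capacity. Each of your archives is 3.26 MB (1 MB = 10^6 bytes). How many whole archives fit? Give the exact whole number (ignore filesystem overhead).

Capacity: 32 TB = 32,000,000,000,000 bytes
Per item: 3.26 MB = 3,260,000 bytes
⌊32,000,000,000,000 / 3,260,000⌋ = 9,815,950

9,815,950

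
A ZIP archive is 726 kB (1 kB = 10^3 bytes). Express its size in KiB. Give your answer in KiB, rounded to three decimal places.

726 kB × 1,000 bytes/kB = 726,000 bytes
1 KiB = 1,024 bytes
726,000 / 1,024 = 708.984 KiB

708.984 KiB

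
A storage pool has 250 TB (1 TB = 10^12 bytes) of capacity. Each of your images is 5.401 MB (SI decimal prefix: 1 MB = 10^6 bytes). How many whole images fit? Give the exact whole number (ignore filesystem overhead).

Capacity: 250 TB = 250,000,000,000,000 bytes
Per item: 5.401 MB = 5,401,000 bytes
⌊250,000,000,000,000 / 5,401,000⌋ = 46,287,724

46,287,724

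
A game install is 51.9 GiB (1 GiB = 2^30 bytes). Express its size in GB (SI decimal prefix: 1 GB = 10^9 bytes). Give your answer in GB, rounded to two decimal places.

51.9 GiB = 51.9 × 2^30 bytes = 55,727,200,665.6 bytes
1 GB = 10^9 bytes = 1,000,000,000 bytes
55,727,200,665.6 / 1,000,000,000 = 55.73 GB

55.73 GB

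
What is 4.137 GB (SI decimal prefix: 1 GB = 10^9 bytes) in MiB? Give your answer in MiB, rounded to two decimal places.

3,945.35 MiB

4.137 GB × 1,000,000,000 bytes/GB = 4,137,000,000 bytes
1 MiB = 2^20 bytes = 1,048,576 bytes
4,137,000,000 / 1,048,576 = 3,945.35 MiB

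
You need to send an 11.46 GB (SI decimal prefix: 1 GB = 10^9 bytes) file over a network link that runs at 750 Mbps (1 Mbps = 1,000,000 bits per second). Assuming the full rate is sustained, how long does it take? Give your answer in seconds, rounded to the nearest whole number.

11.46 GB = 11,460,000,000 bytes = 91,680,000,000 bits
750 Mbps = 750,000,000 bits/s
time = 91,680,000,000 / 750,000,000 = 122 s

122 seconds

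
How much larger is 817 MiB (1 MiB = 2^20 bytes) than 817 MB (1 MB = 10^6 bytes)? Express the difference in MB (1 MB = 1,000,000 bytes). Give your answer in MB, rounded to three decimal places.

817 MiB = 817 × 1,048,576 = 856,686,592 bytes
817 MB = 817 × 1,000,000 = 817,000,000 bytes
difference = 39,686,592 bytes
39,686,592 / 1,000,000 = 39.687 MB

39.687 MB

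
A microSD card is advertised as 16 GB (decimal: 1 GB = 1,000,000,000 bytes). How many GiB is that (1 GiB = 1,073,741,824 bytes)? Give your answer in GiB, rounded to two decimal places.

16 GB = 16 × 10^9 bytes = 16,000,000,000 bytes
1 GiB = 1,073,741,824 bytes
16,000,000,000 / 1,073,741,824 = 14.90 GiB

14.90 GiB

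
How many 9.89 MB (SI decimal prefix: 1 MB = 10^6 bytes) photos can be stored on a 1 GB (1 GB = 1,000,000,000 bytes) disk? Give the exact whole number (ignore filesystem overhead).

Capacity: 1 GB = 1,000,000,000 bytes
Per item: 9.89 MB = 9,890,000 bytes
⌊1,000,000,000 / 9,890,000⌋ = 101

101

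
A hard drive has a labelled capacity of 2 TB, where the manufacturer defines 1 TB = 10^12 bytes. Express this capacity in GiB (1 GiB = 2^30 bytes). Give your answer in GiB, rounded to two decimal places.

1,862.65 GiB

2 TB × 1,000,000,000,000 bytes/TB = 2,000,000,000,000 bytes
1 GiB = 2^30 bytes = 1,073,741,824 bytes
2,000,000,000,000 / 1,073,741,824 = 1,862.65 GiB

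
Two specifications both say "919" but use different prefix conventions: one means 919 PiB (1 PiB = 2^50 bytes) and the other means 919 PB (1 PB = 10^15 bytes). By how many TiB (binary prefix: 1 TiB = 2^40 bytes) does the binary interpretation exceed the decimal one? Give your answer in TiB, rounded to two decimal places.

919 PiB = 919 × 1,125,899,906,842,624 = 1,034,702,014,388,371,456 bytes
919 PB = 919 × 1,000,000,000,000,000 = 919,000,000,000,000,000 bytes
difference = 115,702,014,388,371,456 bytes
115,702,014,388,371,456 / 1,099,511,627,776 = 105,230.37 TiB

105,230.37 TiB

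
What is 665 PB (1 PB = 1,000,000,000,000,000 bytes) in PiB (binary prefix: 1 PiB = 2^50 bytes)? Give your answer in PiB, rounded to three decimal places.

665 PB = 665 × 10^15 bytes = 665,000,000,000,000,000 bytes
1 PiB = 1,125,899,906,842,624 bytes
665,000,000,000,000,000 / 1,125,899,906,842,624 = 590.639 PiB

590.639 PiB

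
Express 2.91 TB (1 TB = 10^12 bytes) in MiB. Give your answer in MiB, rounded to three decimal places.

2,775,192.261 MiB

2.91 TB = 2.91 × 10^12 bytes = 2,910,000,000,000 bytes
1 MiB = 2^20 bytes = 1,048,576 bytes
2,910,000,000,000 / 1,048,576 = 2,775,192.261 MiB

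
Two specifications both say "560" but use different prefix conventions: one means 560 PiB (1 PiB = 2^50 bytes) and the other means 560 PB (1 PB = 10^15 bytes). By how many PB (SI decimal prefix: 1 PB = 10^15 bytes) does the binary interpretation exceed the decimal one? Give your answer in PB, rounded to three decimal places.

70.504 PB

560 PiB = 560 × 1,125,899,906,842,624 = 630,503,947,831,869,440 bytes
560 PB = 560 × 1,000,000,000,000,000 = 560,000,000,000,000,000 bytes
difference = 70,503,947,831,869,440 bytes
70,503,947,831,869,440 / 1,000,000,000,000,000 = 70.504 PB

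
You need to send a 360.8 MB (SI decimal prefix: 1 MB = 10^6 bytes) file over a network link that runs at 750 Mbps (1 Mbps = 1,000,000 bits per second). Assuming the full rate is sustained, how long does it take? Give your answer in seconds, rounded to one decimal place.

3.8 seconds

360.8 MB = 360,800,000 bytes = 2,886,400,000 bits
750 Mbps = 750,000,000 bits/s
time = 2,886,400,000 / 750,000,000 = 3.8 s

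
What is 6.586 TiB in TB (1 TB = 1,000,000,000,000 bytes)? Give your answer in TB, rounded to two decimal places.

7.24 TB

6.586 TiB = 6.586 × 2^40 bytes = 7,241,383,580,532.736 bytes
1 TB = 1,000,000,000,000 bytes
7,241,383,580,532.736 / 1,000,000,000,000 = 7.24 TB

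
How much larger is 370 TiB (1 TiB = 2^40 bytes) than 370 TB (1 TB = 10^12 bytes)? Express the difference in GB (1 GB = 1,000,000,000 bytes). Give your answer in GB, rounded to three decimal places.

370 TiB = 370 × 1,099,511,627,776 = 406,819,302,277,120 bytes
370 TB = 370 × 1,000,000,000,000 = 370,000,000,000,000 bytes
difference = 36,819,302,277,120 bytes
36,819,302,277,120 / 1,000,000,000 = 36,819.302 GB

36,819.302 GB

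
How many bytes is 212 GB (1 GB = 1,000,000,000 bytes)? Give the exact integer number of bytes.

212 × 1,000,000,000 = 212,000,000,000 bytes  (1 GB = 10^9 bytes)

212,000,000,000 bytes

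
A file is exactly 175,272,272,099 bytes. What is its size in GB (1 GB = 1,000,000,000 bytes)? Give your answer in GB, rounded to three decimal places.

175.272 GB

175,272,272,099 bytes given.
1 GB = 1,000,000,000 bytes
175,272,272,099 / 1,000,000,000 = 175.272 GB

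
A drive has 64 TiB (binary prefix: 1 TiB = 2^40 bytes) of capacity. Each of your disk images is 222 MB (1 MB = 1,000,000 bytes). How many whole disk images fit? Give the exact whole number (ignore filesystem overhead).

Capacity: 64 TiB = 70,368,744,177,664 bytes
Per item: 222 MB = 222,000,000 bytes
⌊70,368,744,177,664 / 222,000,000⌋ = 316,976

316,976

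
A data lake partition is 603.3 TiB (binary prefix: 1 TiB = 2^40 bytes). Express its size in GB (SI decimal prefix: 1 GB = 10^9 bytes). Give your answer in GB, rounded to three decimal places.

603.3 TiB = 603.3 × 2^40 bytes = 663,335,365,037,260.8 bytes
1 GB = 1,000,000,000 bytes
663,335,365,037,260.8 / 1,000,000,000 = 663,335.365 GB

663,335.365 GB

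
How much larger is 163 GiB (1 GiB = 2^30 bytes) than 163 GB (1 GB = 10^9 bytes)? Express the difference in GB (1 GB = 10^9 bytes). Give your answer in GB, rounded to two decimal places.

163 GiB = 163 × 1,073,741,824 = 175,019,917,312 bytes
163 GB = 163 × 1,000,000,000 = 163,000,000,000 bytes
difference = 12,019,917,312 bytes
12,019,917,312 / 1,000,000,000 = 12.02 GB

12.02 GB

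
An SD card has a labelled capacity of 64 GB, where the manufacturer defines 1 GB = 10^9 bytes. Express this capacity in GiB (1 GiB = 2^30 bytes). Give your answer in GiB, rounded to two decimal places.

64 GB = 64 × 10^9 bytes = 64,000,000,000 bytes
1 GiB = 1,073,741,824 bytes
64,000,000,000 / 1,073,741,824 = 59.60 GiB

59.60 GiB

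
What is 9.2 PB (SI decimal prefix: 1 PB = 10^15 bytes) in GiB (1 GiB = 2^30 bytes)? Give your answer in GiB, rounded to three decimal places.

9.2 PB × 1,000,000,000,000,000 bytes/PB = 9,200,000,000,000,000 bytes
1 GiB = 1,073,741,824 bytes
9,200,000,000,000,000 / 1,073,741,824 = 8,568,167.686 GiB

8,568,167.686 GiB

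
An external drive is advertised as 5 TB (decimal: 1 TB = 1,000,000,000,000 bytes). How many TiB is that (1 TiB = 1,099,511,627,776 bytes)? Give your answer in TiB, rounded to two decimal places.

4.55 TiB

5 TB = 5 × 10^12 bytes = 5,000,000,000,000 bytes
1 TiB = 1,099,511,627,776 bytes
5,000,000,000,000 / 1,099,511,627,776 = 4.55 TiB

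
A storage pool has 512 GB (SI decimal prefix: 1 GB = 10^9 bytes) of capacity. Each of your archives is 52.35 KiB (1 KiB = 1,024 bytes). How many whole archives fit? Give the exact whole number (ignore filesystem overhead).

9,551,098

Capacity: 512 GB = 512,000,000,000 bytes
Per item: 52.35 KiB = 53,606.4 bytes
⌊512,000,000,000 / 53,606.4⌋ = 9,551,098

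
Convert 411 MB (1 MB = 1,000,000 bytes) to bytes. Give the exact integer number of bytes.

411,000,000 bytes

411 × 1,000,000 = 411,000,000 bytes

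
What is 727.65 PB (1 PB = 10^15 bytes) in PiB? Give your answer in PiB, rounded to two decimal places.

727.65 PB × 1,000,000,000,000,000 bytes/PB = 727,650,000,000,000,000 bytes
1 PiB = 2^50 bytes = 1,125,899,906,842,624 bytes
727,650,000,000,000,000 / 1,125,899,906,842,624 = 646.28 PiB

646.28 PiB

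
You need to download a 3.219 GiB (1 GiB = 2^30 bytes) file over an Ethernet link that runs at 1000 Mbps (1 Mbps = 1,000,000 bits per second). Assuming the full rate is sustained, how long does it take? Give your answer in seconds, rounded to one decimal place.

27.7 seconds

3.219 GiB = 3,456,374,931.456 bytes = 27,650,999,451.648 bits
1000 Mbps = 1,000,000,000 bits/s
time = 27,650,999,451.648 / 1,000,000,000 = 27.7 s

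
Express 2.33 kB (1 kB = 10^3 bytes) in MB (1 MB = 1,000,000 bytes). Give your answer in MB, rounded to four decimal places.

2.33 kB × 1,000 bytes/kB = 2,330 bytes
1 MB = 10^6 bytes = 1,000,000 bytes
2,330 / 1,000,000 = 0.0023 MB

0.0023 MB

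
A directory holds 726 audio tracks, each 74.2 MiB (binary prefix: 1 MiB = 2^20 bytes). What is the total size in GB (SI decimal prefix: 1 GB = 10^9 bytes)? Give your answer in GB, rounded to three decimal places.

56.486 GB

Total = 726 × 74.2 MiB = 53869.2 MiB
= 53869.2 × 1,048,576 bytes = 56,485,950,259.2 bytes
1 GB = 1,000,000,000 bytes
56,485,950,259.2 / 1,000,000,000 = 56.486 GB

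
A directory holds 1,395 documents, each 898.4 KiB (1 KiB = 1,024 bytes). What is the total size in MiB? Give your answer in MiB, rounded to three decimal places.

1,223.895 MiB

Total = 1,395 × 898.4 KiB = 1,253,268 KiB
= 1,253,268 × 1,024 bytes = 1,283,346,432 bytes
1 MiB = 1,048,576 bytes
1,283,346,432 / 1,048,576 = 1,223.895 MiB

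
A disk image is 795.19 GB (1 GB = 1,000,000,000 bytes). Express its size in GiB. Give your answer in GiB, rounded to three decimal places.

795.19 GB = 795.19 × 10^9 bytes = 795,190,000,000 bytes
1 GiB = 2^30 bytes = 1,073,741,824 bytes
795,190,000,000 / 1,073,741,824 = 740.578 GiB

740.578 GiB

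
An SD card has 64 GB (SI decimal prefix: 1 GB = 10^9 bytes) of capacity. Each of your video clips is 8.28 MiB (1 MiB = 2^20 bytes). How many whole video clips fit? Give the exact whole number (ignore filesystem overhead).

Capacity: 64 GB = 64,000,000,000 bytes
Per item: 8.28 MiB = 8,682,209.28 bytes
⌊64,000,000,000 / 8,682,209.28⌋ = 7,371

7,371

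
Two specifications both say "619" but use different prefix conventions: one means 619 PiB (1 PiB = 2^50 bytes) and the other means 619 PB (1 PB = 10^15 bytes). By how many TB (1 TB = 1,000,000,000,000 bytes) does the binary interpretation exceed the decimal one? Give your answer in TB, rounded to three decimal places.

619 PiB = 619 × 1,125,899,906,842,624 = 696,932,042,335,584,256 bytes
619 PB = 619 × 1,000,000,000,000,000 = 619,000,000,000,000,000 bytes
difference = 77,932,042,335,584,256 bytes
77,932,042,335,584,256 / 1,000,000,000,000 = 77,932.042 TB

77,932.042 TB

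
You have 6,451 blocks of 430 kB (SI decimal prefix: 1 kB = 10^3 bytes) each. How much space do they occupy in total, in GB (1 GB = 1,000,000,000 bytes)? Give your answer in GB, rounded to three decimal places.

2.774 GB

Total = 6,451 × 430 kB = 2,773,930 kB
= 2,773,930 × 1,000 bytes = 2,773,930,000 bytes
1 GB = 1,000,000,000 bytes
2,773,930,000 / 1,000,000,000 = 2.774 GB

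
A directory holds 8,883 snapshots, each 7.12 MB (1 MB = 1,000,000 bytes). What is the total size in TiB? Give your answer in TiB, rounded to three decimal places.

0.058 TiB

Total = 8,883 × 7.12 MB = 63246.96 MB
= 63246.96 × 1,000,000 bytes = 63,246,960,000 bytes
1 TiB = 1,099,511,627,776 bytes
63,246,960,000 / 1,099,511,627,776 = 0.058 TiB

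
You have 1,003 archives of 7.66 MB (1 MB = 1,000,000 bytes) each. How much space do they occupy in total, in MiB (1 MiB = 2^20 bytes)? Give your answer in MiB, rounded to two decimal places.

Total = 1,003 × 7.66 MB = 7682.98 MB
= 7682.98 × 1,000,000 bytes = 7,682,980,000 bytes
1 MiB = 1,048,576 bytes
7,682,980,000 / 1,048,576 = 7,327.06 MiB

7,327.06 MiB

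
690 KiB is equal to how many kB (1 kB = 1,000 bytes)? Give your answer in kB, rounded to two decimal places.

690 KiB = 690 × 2^10 bytes = 706,560 bytes
1 kB = 10^3 bytes = 1,000 bytes
706,560 / 1,000 = 706.56 kB

706.56 kB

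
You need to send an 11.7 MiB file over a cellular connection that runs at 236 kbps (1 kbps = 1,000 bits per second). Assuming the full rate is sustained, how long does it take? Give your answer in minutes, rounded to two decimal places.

6.93 minutes

11.7 MiB = 12,268,339.2 bytes = 98,146,713.6 bits
236 kbps = 236,000 bits/s
time = 98,146,713.6 / 236,000 = 415.876 s
415.876 s / 60 = 6.93 minutes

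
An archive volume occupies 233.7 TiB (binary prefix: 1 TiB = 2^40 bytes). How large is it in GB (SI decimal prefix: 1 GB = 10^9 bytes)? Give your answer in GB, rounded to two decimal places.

233.7 TiB × 1,099,511,627,776 bytes/TiB = 256,955,867,411,251.2 bytes
1 GB = 1,000,000,000 bytes
256,955,867,411,251.2 / 1,000,000,000 = 256,955.87 GB

256,955.87 GB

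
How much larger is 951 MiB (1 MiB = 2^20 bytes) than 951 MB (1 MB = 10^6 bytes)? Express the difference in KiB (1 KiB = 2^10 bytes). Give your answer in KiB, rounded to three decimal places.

951 MiB = 951 × 1,048,576 = 997,195,776 bytes
951 MB = 951 × 1,000,000 = 951,000,000 bytes
difference = 46,195,776 bytes
46,195,776 / 1,024 = 45,113.063 KiB

45,113.063 KiB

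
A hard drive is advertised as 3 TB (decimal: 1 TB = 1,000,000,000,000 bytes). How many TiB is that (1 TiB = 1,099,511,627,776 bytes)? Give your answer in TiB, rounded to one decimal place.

3 TB × 1,000,000,000,000 bytes/TB = 3,000,000,000,000 bytes
1 TiB = 1,099,511,627,776 bytes
3,000,000,000,000 / 1,099,511,627,776 = 2.7 TiB

2.7 TiB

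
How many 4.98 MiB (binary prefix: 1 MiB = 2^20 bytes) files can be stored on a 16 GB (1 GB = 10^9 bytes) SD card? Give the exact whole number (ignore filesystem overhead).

3,064

Capacity: 16 GB = 16,000,000,000 bytes
Per item: 4.98 MiB = 5,221,908.48 bytes
⌊16,000,000,000 / 5,221,908.48⌋ = 3,064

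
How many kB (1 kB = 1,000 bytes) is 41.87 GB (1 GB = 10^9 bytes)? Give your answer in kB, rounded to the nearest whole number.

41,870,000 kB

41.87 GB × 1,000,000,000 bytes/GB = 41,870,000,000 bytes
1 kB = 10^3 bytes = 1,000 bytes
41,870,000,000 / 1,000 = 41,870,000 kB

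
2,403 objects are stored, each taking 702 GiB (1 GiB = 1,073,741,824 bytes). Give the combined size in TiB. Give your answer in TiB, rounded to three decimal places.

Total = 2,403 × 702 GiB = 1,686,906 GiB
= 1,686,906 × 1,073,741,824 bytes = 1,811,301,525,356,544 bytes
1 TiB = 1,099,511,627,776 bytes
1,811,301,525,356,544 / 1,099,511,627,776 = 1,647.369 TiB

1,647.369 TiB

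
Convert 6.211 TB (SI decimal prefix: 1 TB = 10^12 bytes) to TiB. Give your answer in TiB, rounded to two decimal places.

5.65 TiB

6.211 TB = 6.211 × 10^12 bytes = 6,211,000,000,000 bytes
1 TiB = 2^40 bytes = 1,099,511,627,776 bytes
6,211,000,000,000 / 1,099,511,627,776 = 5.65 TiB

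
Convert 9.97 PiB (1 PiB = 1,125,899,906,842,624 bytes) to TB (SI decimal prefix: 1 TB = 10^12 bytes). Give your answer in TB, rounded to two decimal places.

11,225.22 TB

9.97 PiB = 9.97 × 2^50 bytes = 11,225,222,071,220,961.28 bytes
1 TB = 10^12 bytes = 1,000,000,000,000 bytes
11,225,222,071,220,961.28 / 1,000,000,000,000 = 11,225.22 TB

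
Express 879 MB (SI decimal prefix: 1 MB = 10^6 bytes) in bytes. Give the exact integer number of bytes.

879 × 1,000,000 = 879,000,000 bytes  (1 MB = 10^6 bytes)

879,000,000 bytes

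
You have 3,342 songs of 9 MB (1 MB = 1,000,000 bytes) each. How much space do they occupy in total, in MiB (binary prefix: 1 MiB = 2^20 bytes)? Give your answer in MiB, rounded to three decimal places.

Total = 3,342 × 9 MB = 30,078 MB
= 30,078 × 1,000,000 bytes = 30,078,000,000 bytes
1 MiB = 1,048,576 bytes
30,078,000,000 / 1,048,576 = 28,684.616 MiB

28,684.616 MiB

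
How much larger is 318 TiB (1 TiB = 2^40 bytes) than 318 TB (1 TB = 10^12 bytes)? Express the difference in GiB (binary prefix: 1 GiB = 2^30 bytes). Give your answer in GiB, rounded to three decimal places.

318 TiB = 318 × 1,099,511,627,776 = 349,644,697,632,768 bytes
318 TB = 318 × 1,000,000,000,000 = 318,000,000,000,000 bytes
difference = 31,644,697,632,768 bytes
31,644,697,632,768 / 1,073,741,824 = 29,471.421 GiB

29,471.421 GiB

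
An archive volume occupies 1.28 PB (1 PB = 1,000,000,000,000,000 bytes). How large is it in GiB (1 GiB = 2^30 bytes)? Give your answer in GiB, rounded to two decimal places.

1.28 PB = 1.28 × 10^15 bytes = 1,280,000,000,000,000 bytes
1 GiB = 2^30 bytes = 1,073,741,824 bytes
1,280,000,000,000,000 / 1,073,741,824 = 1,192,092.90 GiB

1,192,092.90 GiB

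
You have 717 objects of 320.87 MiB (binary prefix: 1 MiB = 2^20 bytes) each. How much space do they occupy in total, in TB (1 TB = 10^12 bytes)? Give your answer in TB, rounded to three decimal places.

Total = 717 × 320.87 MiB = 230063.79 MiB
= 230063.79 × 1,048,576 bytes = 241,239,368,663.04 bytes
1 TB = 1,000,000,000,000 bytes
241,239,368,663.04 / 1,000,000,000,000 = 0.241 TB

0.241 TB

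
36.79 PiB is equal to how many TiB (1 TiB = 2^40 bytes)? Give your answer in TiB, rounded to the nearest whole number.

36.79 PiB = 36.79 × 2^50 bytes = 41,421,857,572,740,136.96 bytes
1 TiB = 2^40 bytes = 1,099,511,627,776 bytes
41,421,857,572,740,136.96 / 1,099,511,627,776 = 37,673 TiB

37,673 TiB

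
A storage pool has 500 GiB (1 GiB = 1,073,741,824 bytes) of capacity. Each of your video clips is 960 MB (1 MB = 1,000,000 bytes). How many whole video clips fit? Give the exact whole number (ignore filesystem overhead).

Capacity: 500 GiB = 536,870,912,000 bytes
Per item: 960 MB = 960,000,000 bytes
⌊536,870,912,000 / 960,000,000⌋ = 559

559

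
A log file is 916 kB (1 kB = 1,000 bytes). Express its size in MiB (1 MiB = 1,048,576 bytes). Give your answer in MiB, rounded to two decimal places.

0.87 MiB

916 kB = 916 × 10^3 bytes = 916,000 bytes
1 MiB = 1,048,576 bytes
916,000 / 1,048,576 = 0.87 MiB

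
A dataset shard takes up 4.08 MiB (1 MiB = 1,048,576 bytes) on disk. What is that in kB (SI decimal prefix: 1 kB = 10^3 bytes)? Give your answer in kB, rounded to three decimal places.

4.08 MiB = 4.08 × 2^20 bytes = 4,278,190.08 bytes
1 kB = 10^3 bytes = 1,000 bytes
4,278,190.08 / 1,000 = 4,278.190 kB

4,278.190 kB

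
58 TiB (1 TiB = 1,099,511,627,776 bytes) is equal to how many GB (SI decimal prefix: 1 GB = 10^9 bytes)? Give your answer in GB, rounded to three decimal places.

63,771.674 GB

58 TiB = 58 × 2^40 bytes = 63,771,674,411,008 bytes
1 GB = 1,000,000,000 bytes
63,771,674,411,008 / 1,000,000,000 = 63,771.674 GB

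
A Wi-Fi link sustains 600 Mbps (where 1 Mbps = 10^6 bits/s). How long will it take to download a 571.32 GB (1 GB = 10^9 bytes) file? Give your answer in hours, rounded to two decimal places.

571.32 GB = 571,320,000,000 bytes = 4,570,560,000,000 bits
600 Mbps = 600,000,000 bits/s
time = 4,570,560,000,000 / 600,000,000 = 7,617.6000 s
7,617.6000 s / 3600 = 2.12 hours

2.12 hours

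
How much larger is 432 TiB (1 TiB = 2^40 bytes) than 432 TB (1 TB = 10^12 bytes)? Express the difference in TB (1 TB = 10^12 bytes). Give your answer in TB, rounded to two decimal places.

432 TiB = 432 × 1,099,511,627,776 = 474,989,023,199,232 bytes
432 TB = 432 × 1,000,000,000,000 = 432,000,000,000,000 bytes
difference = 42,989,023,199,232 bytes
42,989,023,199,232 / 1,000,000,000,000 = 42.99 TB

42.99 TB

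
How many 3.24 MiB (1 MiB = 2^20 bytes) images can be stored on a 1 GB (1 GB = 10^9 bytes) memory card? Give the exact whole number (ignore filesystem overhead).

Capacity: 1 GB = 1,000,000,000 bytes
Per item: 3.24 MiB = 3,397,386.24 bytes
⌊1,000,000,000 / 3,397,386.24⌋ = 294

294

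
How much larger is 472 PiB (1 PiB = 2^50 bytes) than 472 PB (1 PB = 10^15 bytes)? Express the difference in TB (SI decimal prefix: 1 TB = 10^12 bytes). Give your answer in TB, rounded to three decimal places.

472 PiB = 472 × 1,125,899,906,842,624 = 531,424,756,029,718,528 bytes
472 PB = 472 × 1,000,000,000,000,000 = 472,000,000,000,000,000 bytes
difference = 59,424,756,029,718,528 bytes
59,424,756,029,718,528 / 1,000,000,000,000 = 59,424.756 TB

59,424.756 TB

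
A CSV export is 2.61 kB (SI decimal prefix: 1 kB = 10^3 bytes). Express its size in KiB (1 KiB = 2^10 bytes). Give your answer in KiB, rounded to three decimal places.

2.549 KiB

2.61 kB × 1,000 bytes/kB = 2,610 bytes
1 KiB = 1,024 bytes
2,610 / 1,024 = 2.549 KiB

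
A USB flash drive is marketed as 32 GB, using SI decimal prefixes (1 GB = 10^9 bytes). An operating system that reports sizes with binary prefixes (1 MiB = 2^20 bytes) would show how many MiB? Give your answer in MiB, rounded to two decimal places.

32 GB = 32 × 10^9 bytes = 32,000,000,000 bytes
1 MiB = 1,048,576 bytes
32,000,000,000 / 1,048,576 = 30,517.58 MiB

30,517.58 MiB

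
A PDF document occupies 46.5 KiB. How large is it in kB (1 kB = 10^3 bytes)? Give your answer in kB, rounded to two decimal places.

47.62 kB

46.5 KiB × 1,024 bytes/KiB = 47,616 bytes
1 kB = 10^3 bytes = 1,000 bytes
47,616 / 1,000 = 47.62 kB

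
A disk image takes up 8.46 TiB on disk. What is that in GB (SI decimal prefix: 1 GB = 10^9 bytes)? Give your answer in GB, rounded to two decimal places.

9,301.87 GB

8.46 TiB = 8.46 × 2^40 bytes = 9,301,868,370,984.96 bytes
1 GB = 1,000,000,000 bytes
9,301,868,370,984.96 / 1,000,000,000 = 9,301.87 GB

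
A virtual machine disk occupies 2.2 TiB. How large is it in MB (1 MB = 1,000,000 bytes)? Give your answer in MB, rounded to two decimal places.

2.2 TiB = 2.2 × 2^40 bytes = 2,418,925,581,107.2 bytes
1 MB = 1,000,000 bytes
2,418,925,581,107.2 / 1,000,000 = 2,418,925.58 MB

2,418,925.58 MB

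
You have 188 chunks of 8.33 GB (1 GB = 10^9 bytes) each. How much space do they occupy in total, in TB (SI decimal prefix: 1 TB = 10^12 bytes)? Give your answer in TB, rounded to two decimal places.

1.57 TB

Total = 188 × 8.33 GB = 1566.04 GB
= 1566.04 × 1,000,000,000 bytes = 1,566,040,000,000 bytes
1 TB = 1,000,000,000,000 bytes
1,566,040,000,000 / 1,000,000,000,000 = 1.57 TB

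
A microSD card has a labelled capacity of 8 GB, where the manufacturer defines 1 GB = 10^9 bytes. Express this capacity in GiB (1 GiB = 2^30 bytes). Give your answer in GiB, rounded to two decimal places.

8 GB = 8 × 10^9 bytes = 8,000,000,000 bytes
1 GiB = 1,073,741,824 bytes
8,000,000,000 / 1,073,741,824 = 7.45 GiB

7.45 GiB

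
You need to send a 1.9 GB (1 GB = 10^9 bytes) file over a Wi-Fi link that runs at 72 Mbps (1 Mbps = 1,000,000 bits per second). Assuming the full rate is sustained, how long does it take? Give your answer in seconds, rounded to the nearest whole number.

1.9 GB = 1,900,000,000 bytes = 15,200,000,000 bits
72 Mbps = 72,000,000 bits/s
time = 15,200,000,000 / 72,000,000 = 211 s

211 seconds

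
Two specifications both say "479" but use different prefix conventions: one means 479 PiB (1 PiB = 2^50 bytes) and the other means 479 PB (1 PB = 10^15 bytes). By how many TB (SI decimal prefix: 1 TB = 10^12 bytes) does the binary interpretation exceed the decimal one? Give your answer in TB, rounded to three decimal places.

60,306.055 TB

479 PiB = 479 × 1,125,899,906,842,624 = 539,306,055,377,616,896 bytes
479 PB = 479 × 1,000,000,000,000,000 = 479,000,000,000,000,000 bytes
difference = 60,306,055,377,616,896 bytes
60,306,055,377,616,896 / 1,000,000,000,000 = 60,306.055 TB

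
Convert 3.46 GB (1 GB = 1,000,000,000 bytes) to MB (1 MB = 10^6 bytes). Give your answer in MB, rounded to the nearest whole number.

3,460 MB

3.46 GB = 3.46 × 10^9 bytes = 3,460,000,000 bytes
1 MB = 1,000,000 bytes
3,460,000,000 / 1,000,000 = 3,460 MB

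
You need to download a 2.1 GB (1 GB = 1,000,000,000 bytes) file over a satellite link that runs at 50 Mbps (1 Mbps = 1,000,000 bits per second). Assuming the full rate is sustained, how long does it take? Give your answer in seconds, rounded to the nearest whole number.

2.1 GB = 2,100,000,000 bytes = 16,800,000,000 bits
50 Mbps = 50,000,000 bits/s
time = 16,800,000,000 / 50,000,000 = 336 s

336 seconds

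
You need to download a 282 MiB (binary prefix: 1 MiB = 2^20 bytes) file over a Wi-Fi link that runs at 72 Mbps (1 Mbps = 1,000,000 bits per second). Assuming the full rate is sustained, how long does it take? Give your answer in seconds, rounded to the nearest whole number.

33 seconds

282 MiB = 295,698,432 bytes = 2,365,587,456 bits
72 Mbps = 72,000,000 bits/s
time = 2,365,587,456 / 72,000,000 = 33 s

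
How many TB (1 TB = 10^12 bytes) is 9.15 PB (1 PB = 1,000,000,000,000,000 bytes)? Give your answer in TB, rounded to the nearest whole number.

9.15 PB × 1,000,000,000,000,000 bytes/PB = 9,150,000,000,000,000 bytes
1 TB = 10^12 bytes = 1,000,000,000,000 bytes
9,150,000,000,000,000 / 1,000,000,000,000 = 9,150 TB

9,150 TB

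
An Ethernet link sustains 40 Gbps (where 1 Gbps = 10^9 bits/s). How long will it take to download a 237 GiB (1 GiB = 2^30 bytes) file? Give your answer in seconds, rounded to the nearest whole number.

51 seconds

237 GiB = 254,476,812,288 bytes = 2,035,814,498,304 bits
40 Gbps = 40,000,000,000 bits/s
time = 2,035,814,498,304 / 40,000,000,000 = 51 s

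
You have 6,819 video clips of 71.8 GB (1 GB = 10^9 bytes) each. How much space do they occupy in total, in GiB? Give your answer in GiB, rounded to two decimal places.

455,979.44 GiB

Total = 6,819 × 71.8 GB = 489604.2 GB
= 489604.2 × 1,000,000,000 bytes = 489,604,200,000,000 bytes
1 GiB = 1,073,741,824 bytes
489,604,200,000,000 / 1,073,741,824 = 455,979.44 GiB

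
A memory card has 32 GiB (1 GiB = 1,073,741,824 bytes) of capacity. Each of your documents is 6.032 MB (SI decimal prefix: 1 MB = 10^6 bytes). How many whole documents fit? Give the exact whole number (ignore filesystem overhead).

Capacity: 32 GiB = 34,359,738,368 bytes
Per item: 6.032 MB = 6,032,000 bytes
⌊34,359,738,368 / 6,032,000⌋ = 5,696

5,696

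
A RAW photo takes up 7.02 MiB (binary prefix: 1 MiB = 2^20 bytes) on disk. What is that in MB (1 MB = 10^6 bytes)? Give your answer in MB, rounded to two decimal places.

7.36 MB

7.02 MiB × 1,048,576 bytes/MiB = 7,361,003.52 bytes
1 MB = 10^6 bytes = 1,000,000 bytes
7,361,003.52 / 1,000,000 = 7.36 MB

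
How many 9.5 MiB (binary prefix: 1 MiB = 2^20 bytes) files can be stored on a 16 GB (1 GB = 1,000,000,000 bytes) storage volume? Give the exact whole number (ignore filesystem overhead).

1,606

Capacity: 16 GB = 16,000,000,000 bytes
Per item: 9.5 MiB = 9,961,472 bytes
⌊16,000,000,000 / 9,961,472⌋ = 1,606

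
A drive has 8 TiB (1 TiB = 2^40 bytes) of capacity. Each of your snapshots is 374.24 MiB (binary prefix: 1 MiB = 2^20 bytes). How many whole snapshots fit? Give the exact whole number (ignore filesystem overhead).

Capacity: 8 TiB = 8,796,093,022,208 bytes
Per item: 374.24 MiB = 392,419,082.24 bytes
⌊8,796,093,022,208 / 392,419,082.24⌋ = 22,415

22,415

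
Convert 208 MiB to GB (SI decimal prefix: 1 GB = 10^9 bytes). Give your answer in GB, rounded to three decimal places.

0.218 GB

208 MiB = 208 × 2^20 bytes = 218,103,808 bytes
1 GB = 1,000,000,000 bytes
218,103,808 / 1,000,000,000 = 0.218 GB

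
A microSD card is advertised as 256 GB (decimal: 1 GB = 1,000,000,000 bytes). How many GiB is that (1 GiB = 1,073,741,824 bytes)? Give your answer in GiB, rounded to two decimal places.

238.42 GiB

256 GB = 256 × 10^9 bytes = 256,000,000,000 bytes
1 GiB = 1,073,741,824 bytes
256,000,000,000 / 1,073,741,824 = 238.42 GiB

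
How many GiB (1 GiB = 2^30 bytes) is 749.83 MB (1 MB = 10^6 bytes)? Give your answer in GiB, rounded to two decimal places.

0.70 GiB

749.83 MB × 1,000,000 bytes/MB = 749,830,000 bytes
1 GiB = 1,073,741,824 bytes
749,830,000 / 1,073,741,824 = 0.70 GiB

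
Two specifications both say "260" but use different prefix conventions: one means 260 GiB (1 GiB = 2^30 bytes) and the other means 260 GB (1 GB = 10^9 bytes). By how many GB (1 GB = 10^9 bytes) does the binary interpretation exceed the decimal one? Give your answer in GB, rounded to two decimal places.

19.17 GB

260 GiB = 260 × 1,073,741,824 = 279,172,874,240 bytes
260 GB = 260 × 1,000,000,000 = 260,000,000,000 bytes
difference = 19,172,874,240 bytes
19,172,874,240 / 1,000,000,000 = 19.17 GB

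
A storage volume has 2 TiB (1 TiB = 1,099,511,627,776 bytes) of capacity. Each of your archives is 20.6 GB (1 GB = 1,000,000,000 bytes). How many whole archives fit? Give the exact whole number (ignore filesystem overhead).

Capacity: 2 TiB = 2,199,023,255,552 bytes
Per item: 20.6 GB = 20,600,000,000 bytes
⌊2,199,023,255,552 / 20,600,000,000⌋ = 106

106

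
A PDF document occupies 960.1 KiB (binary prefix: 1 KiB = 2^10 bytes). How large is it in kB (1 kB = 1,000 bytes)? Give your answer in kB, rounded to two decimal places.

960.1 KiB = 960.1 × 2^10 bytes = 983,142.4 bytes
1 kB = 10^3 bytes = 1,000 bytes
983,142.4 / 1,000 = 983.14 kB

983.14 kB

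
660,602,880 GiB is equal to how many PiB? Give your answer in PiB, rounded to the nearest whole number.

660,602,880 GiB = 660,602,880 × 2^30 bytes = 709,316,941,310,853,120 bytes
1 PiB = 1,125,899,906,842,624 bytes
709,316,941,310,853,120 / 1,125,899,906,842,624 = 630 PiB

630 PiB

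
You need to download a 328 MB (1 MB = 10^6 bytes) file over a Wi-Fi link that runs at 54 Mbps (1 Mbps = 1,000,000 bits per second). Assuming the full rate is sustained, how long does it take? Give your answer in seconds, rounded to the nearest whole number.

328 MB = 328,000,000 bytes = 2,624,000,000 bits
54 Mbps = 54,000,000 bits/s
time = 2,624,000,000 / 54,000,000 = 49 s

49 seconds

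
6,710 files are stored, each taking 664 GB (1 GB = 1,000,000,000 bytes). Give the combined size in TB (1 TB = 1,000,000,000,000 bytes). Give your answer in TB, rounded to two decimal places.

4,455.44 TB

Total = 6,710 × 664 GB = 4,455,440 GB
= 4,455,440 × 1,000,000,000 bytes = 4,455,440,000,000,000 bytes
1 TB = 1,000,000,000,000 bytes
4,455,440,000,000,000 / 1,000,000,000,000 = 4,455.44 TB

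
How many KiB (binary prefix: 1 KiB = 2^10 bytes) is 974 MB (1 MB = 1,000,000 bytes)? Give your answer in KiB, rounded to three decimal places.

951,171.875 KiB

974 MB × 1,000,000 bytes/MB = 974,000,000 bytes
1 KiB = 2^10 bytes = 1,024 bytes
974,000,000 / 1,024 = 951,171.875 KiB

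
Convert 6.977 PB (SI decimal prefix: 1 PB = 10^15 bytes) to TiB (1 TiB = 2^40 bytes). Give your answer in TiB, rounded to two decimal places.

6.977 PB × 1,000,000,000,000,000 bytes/PB = 6,977,000,000,000,000 bytes
1 TiB = 2^40 bytes = 1,099,511,627,776 bytes
6,977,000,000,000,000 / 1,099,511,627,776 = 6,345.54 TiB

6,345.54 TiB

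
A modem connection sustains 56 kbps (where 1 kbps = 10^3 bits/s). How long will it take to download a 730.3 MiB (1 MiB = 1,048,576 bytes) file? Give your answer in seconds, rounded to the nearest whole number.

109,396 seconds

730.3 MiB = 765,775,052.8 bytes = 6,126,200,422.4 bits
56 kbps = 56,000 bits/s
time = 6,126,200,422.4 / 56,000 = 109,396 s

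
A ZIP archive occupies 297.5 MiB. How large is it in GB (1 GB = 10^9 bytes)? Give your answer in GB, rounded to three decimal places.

297.5 MiB × 1,048,576 bytes/MiB = 311,951,360 bytes
1 GB = 1,000,000,000 bytes
311,951,360 / 1,000,000,000 = 0.312 GB

0.312 GB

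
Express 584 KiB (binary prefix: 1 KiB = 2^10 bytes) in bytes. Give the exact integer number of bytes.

584 × 1,024 = 598,016 bytes

598,016 bytes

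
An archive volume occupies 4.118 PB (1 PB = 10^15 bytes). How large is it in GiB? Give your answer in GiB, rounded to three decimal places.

4.118 PB = 4.118 × 10^15 bytes = 4,118,000,000,000,000 bytes
1 GiB = 1,073,741,824 bytes
4,118,000,000,000,000 / 1,073,741,824 = 3,835,186.362 GiB

3,835,186.362 GiB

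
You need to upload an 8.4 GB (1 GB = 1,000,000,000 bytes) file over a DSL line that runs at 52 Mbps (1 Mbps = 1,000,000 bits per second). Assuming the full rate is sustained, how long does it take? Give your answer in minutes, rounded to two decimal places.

8.4 GB = 8,400,000,000 bytes = 67,200,000,000 bits
52 Mbps = 52,000,000 bits/s
time = 67,200,000,000 / 52,000,000 = 1,292.308 s
1,292.308 s / 60 = 21.54 minutes

21.54 minutes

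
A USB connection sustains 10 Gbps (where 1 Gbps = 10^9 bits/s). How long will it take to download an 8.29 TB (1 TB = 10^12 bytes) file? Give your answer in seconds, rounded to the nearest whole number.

6,632 seconds

8.29 TB = 8,290,000,000,000 bytes = 66,320,000,000,000 bits
10 Gbps = 10,000,000,000 bits/s
time = 66,320,000,000,000 / 10,000,000,000 = 6,632 s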